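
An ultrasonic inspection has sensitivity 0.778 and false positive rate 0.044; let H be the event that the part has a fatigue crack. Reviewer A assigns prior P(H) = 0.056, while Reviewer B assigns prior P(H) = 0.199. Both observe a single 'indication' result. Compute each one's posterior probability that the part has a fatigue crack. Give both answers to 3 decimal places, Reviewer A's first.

The likelihood ratio for an 'indication' result is 0.778/0.044 = 17.682.
Reviewer A: prior odds 0.056/0.944 = 0.059322; posterior odds 1.0489; posterior probability 0.512.
Reviewer B: prior odds 0.199/0.801 = 0.24844; posterior odds 4.3929; posterior probability 0.815.

Reviewer A: 0.512; Reviewer B: 0.815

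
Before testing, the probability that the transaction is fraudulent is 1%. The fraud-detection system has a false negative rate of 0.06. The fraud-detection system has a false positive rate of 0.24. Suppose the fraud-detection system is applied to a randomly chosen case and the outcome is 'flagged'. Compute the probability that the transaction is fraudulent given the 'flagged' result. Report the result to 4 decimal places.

Write H for 'the transaction is fraudulent'. Prior odds H:¬H = 0.01/0.99 = 0.010101. For the 'flagged' outcome, the likelihood ratio is 0.94/0.24 = 3.9167.
Posterior odds = 0.010101 × 3.9167 = 0.039562, so P(H|E) = 0.039562/(1+0.039562) = 0.0381.

P(H | E) ≈ 0.0381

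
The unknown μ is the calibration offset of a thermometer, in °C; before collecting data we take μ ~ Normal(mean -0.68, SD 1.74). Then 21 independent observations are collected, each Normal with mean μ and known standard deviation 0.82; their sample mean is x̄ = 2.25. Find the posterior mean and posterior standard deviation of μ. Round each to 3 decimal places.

Prior precision 1/τ₀² = 1/1.74² = 0.330295; data precision n/σ² = 21/0.82² = 31.2314.
Posterior precision = 0.330295 + 31.2314 = 31.5617, giving posterior SD = 1/√31.5617 = 0.178.
Posterior mean = (0.330295·-0.68 + 31.2314·2.25) / 31.5617 = 2.219.

Posterior mean ≈ 2.219; posterior SD ≈ 0.178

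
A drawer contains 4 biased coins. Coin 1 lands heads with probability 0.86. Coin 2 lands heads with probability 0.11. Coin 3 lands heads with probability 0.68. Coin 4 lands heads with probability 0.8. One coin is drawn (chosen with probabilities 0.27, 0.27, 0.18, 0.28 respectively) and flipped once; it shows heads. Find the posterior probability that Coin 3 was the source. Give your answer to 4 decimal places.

Tabulate prior·likelihood by source: [1] prior 0.27, lik 0.86, product 0.2322; [2] prior 0.27, lik 0.11, product 0.02970; [3] prior 0.18, lik 0.68, product 0.1224; [4] prior 0.28, lik 0.8, product 0.2240.
Normalizing constant = 0.60830; the posterior for Coin 3 is its product over the sum, 0.1224/0.60830 = 0.2012.

Posterior probability ≈ 0.2012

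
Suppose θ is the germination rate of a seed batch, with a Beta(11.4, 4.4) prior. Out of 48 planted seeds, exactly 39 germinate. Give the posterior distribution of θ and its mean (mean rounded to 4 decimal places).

Posterior: Beta(50.4, 13.4); mean ≈ 0.7900

The binomial likelihood is conjugate to the Beta prior: with 39 successes and 9 failures, the posterior is Beta(11.4+39, 4.4+9) = Beta(50.4, 13.4).
Posterior mean = α/(α+β) = 50.4/63.8 = 0.7900.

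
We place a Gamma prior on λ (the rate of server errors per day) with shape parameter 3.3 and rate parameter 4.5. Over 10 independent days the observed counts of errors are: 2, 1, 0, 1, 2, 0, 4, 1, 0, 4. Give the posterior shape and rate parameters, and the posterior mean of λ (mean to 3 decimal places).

Posterior: Gamma(shape=18.3, rate=14.5); mean ≈ 1.262

Total count ∑xᵢ = 15 over n = 10 days.
Gamma is conjugate to the Poisson likelihood: posterior is Gamma(shape = 3.3+15 = 18.3, rate = 4.5+10 = 14.5).
Posterior mean = shape/rate = 18.3/14.5 = 1.262.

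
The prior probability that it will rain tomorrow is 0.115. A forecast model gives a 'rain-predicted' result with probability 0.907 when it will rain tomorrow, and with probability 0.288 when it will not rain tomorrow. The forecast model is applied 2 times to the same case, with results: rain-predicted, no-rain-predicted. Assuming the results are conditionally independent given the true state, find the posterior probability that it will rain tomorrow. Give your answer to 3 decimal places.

Posterior P(H) ≈ 0.051

With H the event that it will rain tomorrow, the joint likelihood of the observed sequence is P(data|H) = 0.907·0.093 = 0.084351 and P(data|¬H) = 0.288·0.712 = 0.20506.
Bayes: P(H|data) = 0.115·0.084351 / (0.115·0.084351 + 0.885·0.20506) = 0.0097004/0.19117 = 0.0507.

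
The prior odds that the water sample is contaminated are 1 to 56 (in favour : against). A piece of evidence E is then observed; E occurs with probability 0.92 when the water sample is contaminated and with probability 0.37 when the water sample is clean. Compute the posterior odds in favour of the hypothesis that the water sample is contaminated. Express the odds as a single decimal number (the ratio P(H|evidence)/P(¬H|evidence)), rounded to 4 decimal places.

Prior odds = 1/56 = 0.017857.
Likelihood ratio for E = 0.92/0.37 = 2.4865.
Posterior odds = prior odds × LR = 0.044402.

Posterior odds ≈ 0.0444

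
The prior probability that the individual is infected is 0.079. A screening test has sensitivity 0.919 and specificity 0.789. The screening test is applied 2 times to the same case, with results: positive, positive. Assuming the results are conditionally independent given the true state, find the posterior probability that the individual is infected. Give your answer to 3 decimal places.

Posterior P(H) ≈ 0.619

Let H be the event that the individual is infected; start with P(H) = 0.079. P('positive'|H) = 0.919, P('positive'|¬H) = 0.211.
Update on result 1 ('positive'): P(H) ← 0.919·0.0790 / (0.919·0.0790 + 0.211·0.9210) = 0.072601/0.26693 = 0.2720.
Update on result 2 ('positive'): P(H) ← 0.919·0.2720 / (0.919·0.2720 + 0.211·0.7280) = 0.24995/0.40356 = 0.6194.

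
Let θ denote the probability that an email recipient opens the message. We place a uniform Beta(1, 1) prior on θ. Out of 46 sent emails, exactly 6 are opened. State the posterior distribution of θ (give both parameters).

Posterior: Beta(7, 41)

Observing 6 successes and 40 failures updates Beta(1, 1) by adding the success and failure counts to the two shape parameters: α = 1+6 = 7, β = 1+40 = 41.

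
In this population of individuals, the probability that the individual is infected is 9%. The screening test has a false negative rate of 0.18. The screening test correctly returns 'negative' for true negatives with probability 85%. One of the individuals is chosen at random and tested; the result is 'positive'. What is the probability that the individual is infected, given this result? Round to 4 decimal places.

P(H | E) ≈ 0.3509

Let H be the event that the individual is infected. P(H) = 0.09, so P(¬H) = 0.91. With E the 'positive' result, P(E|H) = 0.82 and P(E|¬H) = 0.15.
P(E) = 0.82·0.09 + 0.15·0.91 = 0.073800 + 0.13650 = 0.21030.
By Bayes' theorem, P(H|E) = 0.073800 / 0.21030 = 0.3509.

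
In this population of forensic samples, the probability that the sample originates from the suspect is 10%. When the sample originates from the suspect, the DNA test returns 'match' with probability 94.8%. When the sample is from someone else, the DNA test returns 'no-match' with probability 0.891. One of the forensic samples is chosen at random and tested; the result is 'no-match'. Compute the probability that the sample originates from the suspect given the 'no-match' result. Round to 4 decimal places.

Write H for 'the sample originates from the suspect'. Prior odds H:¬H = 0.1/0.9 = 0.11111. For the 'no-match' outcome, the likelihood ratio is 0.052/0.891 = 0.058361.
Posterior odds = 0.11111 × 0.058361 = 0.0064846, so P(H|E) = 0.0064846/(1+0.0064846) = 0.0064.

P(H | E) ≈ 0.0064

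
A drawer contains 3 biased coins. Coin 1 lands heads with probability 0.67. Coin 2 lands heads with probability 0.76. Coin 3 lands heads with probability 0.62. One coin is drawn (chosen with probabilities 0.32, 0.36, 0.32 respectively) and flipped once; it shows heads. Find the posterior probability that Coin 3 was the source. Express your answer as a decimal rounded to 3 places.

Tabulate prior·likelihood by source: [1] prior 0.32, lik 0.67, product 0.2144; [2] prior 0.36, lik 0.76, product 0.2736; [3] prior 0.32, lik 0.62, product 0.1984.
Normalizing constant = 0.68640; the posterior for Coin 3 is its product over the sum, 0.1984/0.68640 = 0.289.

Posterior probability ≈ 0.289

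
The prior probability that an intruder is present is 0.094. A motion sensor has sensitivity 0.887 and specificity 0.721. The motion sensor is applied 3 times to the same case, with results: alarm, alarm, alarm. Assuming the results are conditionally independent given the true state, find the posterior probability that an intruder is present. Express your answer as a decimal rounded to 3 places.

Posterior P(H) ≈ 0.769

Let H be the event that an intruder is present; start with P(H) = 0.094. P('alarm'|H) = 0.887, P('alarm'|¬H) = 0.279.
Update on result 1 ('alarm'): P(H) ← 0.887·0.0940 / (0.887·0.0940 + 0.279·0.9060) = 0.083378/0.33615 = 0.2480.
Update on result 2 ('alarm'): P(H) ← 0.887·0.2480 / (0.887·0.2480 + 0.279·0.7520) = 0.22001/0.42981 = 0.5119.
Update on result 3 ('alarm'): P(H) ← 0.887·0.5119 / (0.887·0.5119 + 0.279·0.4881) = 0.45404/0.59022 = 0.7693.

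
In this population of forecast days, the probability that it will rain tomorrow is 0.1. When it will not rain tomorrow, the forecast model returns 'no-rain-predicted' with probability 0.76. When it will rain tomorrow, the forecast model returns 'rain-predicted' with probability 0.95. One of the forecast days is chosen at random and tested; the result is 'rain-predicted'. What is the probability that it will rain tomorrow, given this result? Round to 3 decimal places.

Let H be the event that it will rain tomorrow. P(H) = 0.1, so P(¬H) = 0.9. With E the 'rain-predicted' result, P(E|H) = 0.95 and P(E|¬H) = 0.24.
P(E) = 0.95·0.1 + 0.24·0.9 = 0.095000 + 0.21600 = 0.31100.
By Bayes' theorem, P(H|E) = 0.095000 / 0.31100 = 0.305.

P(H | E) ≈ 0.305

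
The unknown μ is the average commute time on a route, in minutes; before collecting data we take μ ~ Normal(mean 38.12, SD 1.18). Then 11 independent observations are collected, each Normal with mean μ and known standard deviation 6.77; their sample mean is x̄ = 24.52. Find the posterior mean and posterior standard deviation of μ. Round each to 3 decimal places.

With known σ, the Normal prior is conjugate. Weight on the data is w = (n/σ²)/(n/σ² + 1/τ₀²) = 0.240002/(0.240002+0.718184) = 0.25048.
Posterior mean = w·x̄ + (1−w)·μ₀ = 0.25048·24.52 + 0.74952·38.12 = 34.714. Posterior variance = 1/(0.240002+0.718184) = 1.04364, so SD = 1.022.

Posterior mean ≈ 34.714; posterior SD ≈ 1.022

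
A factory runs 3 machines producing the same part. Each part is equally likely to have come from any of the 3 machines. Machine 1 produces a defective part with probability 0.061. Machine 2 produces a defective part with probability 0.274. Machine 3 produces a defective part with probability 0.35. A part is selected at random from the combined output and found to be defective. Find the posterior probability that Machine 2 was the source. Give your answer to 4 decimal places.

Posterior probability ≈ 0.4000

Tabulate prior·likelihood by source: [1] prior 0.333333, lik 0.061, product 0.02033; [2] prior 0.333333, lik 0.274, product 0.09133; [3] prior 0.333333, lik 0.35, product 0.1167.
Normalizing constant = 0.22833; the posterior for Machine 2 is its product over the sum, 0.09133/0.22833 = 0.4000.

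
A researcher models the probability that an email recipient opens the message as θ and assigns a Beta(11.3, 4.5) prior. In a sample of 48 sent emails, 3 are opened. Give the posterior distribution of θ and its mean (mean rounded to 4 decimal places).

The binomial likelihood is conjugate to the Beta prior: with 3 successes and 45 failures, the posterior is Beta(11.3+3, 4.5+45) = Beta(14.3, 49.5).
Posterior mean = α/(α+β) = 14.3/63.8 = 0.2241.

Posterior: Beta(14.3, 49.5); mean ≈ 0.2241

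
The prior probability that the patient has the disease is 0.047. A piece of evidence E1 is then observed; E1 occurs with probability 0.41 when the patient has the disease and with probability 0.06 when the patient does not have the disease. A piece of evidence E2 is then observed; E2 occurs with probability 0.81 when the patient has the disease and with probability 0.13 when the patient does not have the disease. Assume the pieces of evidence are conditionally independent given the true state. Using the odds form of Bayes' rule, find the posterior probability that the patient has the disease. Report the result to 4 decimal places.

Prior odds = 0.047/(1−0.047) = 0.049318. In log-odds, ln(0.049318) = -3.0095.
Add log likelihood ratios: ln(6.8333) + ln(6.2308) = 3.7513.
Posterior log-odds = 0.74185, so posterior odds = exp(0.74185) = 2.0998. Converting, P(H|E) = 2.0998/3.0998 = 0.6774.

Posterior probability ≈ 0.6774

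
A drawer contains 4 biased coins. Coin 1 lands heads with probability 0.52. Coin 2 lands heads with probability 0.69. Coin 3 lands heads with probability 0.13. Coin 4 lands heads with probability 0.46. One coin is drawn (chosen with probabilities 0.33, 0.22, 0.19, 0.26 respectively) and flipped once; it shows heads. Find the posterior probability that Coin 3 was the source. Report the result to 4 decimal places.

Posterior probability ≈ 0.0528

Tabulate prior·likelihood by source: [1] prior 0.33, lik 0.52, product 0.1716; [2] prior 0.22, lik 0.69, product 0.1518; [3] prior 0.19, lik 0.13, product 0.02470; [4] prior 0.26, lik 0.46, product 0.1196.
Normalizing constant = 0.46770; the posterior for Coin 3 is its product over the sum, 0.02470/0.46770 = 0.0528.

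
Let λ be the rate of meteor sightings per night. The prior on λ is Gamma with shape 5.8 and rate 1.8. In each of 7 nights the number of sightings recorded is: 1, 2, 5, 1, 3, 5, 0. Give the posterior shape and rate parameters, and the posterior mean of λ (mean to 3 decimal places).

The Poisson likelihood adds the total count to the shape and the number of exposure periods to the rate. Here ∑xᵢ = 17 and n = 7, so shape 5.8→22.8 and rate 1.8→8.8.
Posterior mean = shape/rate = 22.8/8.8 = 2.591.

Posterior: Gamma(shape=22.8, rate=8.8); mean ≈ 2.591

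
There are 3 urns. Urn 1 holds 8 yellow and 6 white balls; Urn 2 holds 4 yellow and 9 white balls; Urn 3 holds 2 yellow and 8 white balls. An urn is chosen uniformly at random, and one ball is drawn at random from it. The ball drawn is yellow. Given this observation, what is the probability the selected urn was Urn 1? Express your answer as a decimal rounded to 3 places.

Posterior probability ≈ 0.530

P(yellow|Urn 1) = 0.5714; P(yellow|Urn 2) = 0.3077; P(yellow|Urn 3) = 0.2.
Prior × likelihood for each source: 0.333333·0.5714=0.1905, 0.333333·0.3077=0.1026, 0.333333·0.2=0.06667. Summing gives P(yellow) = 0.35971.
P(Urn 1 | yellow) = 0.1905 / 0.35971 = 0.530.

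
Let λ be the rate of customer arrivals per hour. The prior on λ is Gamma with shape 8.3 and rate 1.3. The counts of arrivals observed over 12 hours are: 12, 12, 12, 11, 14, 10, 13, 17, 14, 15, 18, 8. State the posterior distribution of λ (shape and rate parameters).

The Poisson likelihood adds the total count to the shape and the number of exposure periods to the rate. Here ∑xᵢ = 156 and n = 12, so shape 8.3→164.3 and rate 1.3→13.3.

Posterior: Gamma(shape=164.3, rate=13.3)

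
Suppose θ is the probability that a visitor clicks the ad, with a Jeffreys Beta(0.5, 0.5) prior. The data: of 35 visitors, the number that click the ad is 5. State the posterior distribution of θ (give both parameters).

Posterior: Beta(5.5, 30.5)

The binomial likelihood is conjugate to the Beta prior: with 5 successes and 30 failures, the posterior is Beta(0.5+5, 0.5+30) = Beta(5.5, 30.5).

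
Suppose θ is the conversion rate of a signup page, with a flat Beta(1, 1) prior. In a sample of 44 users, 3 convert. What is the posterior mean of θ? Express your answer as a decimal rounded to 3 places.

Observing 3 successes and 41 failures updates Beta(1, 1) by adding the success and failure counts to the two shape parameters: α = 1+3 = 4, β = 1+41 = 42.
E[θ | data] = 4/(4+42) = 0.087.

Posterior mean ≈ 0.087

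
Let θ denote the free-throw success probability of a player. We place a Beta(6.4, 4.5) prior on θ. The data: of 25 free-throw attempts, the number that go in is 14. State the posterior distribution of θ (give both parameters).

Observing 14 successes and 11 failures updates Beta(6.4, 4.5) by adding the success and failure counts to the two shape parameters: α = 6.4+14 = 20.4, β = 4.5+11 = 15.5.

Posterior: Beta(20.4, 15.5)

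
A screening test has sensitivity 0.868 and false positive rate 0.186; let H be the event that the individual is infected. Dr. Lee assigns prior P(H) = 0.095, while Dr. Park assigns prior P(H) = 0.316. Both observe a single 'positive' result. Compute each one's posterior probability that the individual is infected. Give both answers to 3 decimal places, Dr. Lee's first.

Dr. Lee: 0.329; Dr. Park: 0.683

P('+'|H) = 0.868, P('+'|¬H) = 0.186.
Dr. Lee: numerator 0.868·0.095 = 0.082460; evidence = 0.082460+0.186·0.905 = 0.25079; posterior = 0.329.
Dr. Park: numerator 0.868·0.316 = 0.27429; evidence = 0.27429+0.186·0.684 = 0.40151; posterior = 0.683.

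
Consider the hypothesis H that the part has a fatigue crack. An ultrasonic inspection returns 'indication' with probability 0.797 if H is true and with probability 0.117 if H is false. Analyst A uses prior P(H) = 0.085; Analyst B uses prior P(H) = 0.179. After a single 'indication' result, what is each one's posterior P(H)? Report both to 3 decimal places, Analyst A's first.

Analyst A: 0.388; Analyst B: 0.598

P('+'|H) = 0.797, P('+'|¬H) = 0.117.
Analyst A: numerator 0.797·0.085 = 0.067745; evidence = 0.067745+0.117·0.915 = 0.17480; posterior = 0.388.
Analyst B: numerator 0.797·0.179 = 0.14266; evidence = 0.14266+0.117·0.821 = 0.23872; posterior = 0.598.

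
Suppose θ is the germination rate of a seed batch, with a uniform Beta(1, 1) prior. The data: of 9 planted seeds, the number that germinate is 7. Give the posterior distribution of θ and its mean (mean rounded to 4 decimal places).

Posterior: Beta(8, 3); mean ≈ 0.7273

The binomial likelihood is conjugate to the Beta prior: with 7 successes and 2 failures, the posterior is Beta(1+7, 1+2) = Beta(8, 3).
E[θ | data] = 8/(8+3) = 0.7273.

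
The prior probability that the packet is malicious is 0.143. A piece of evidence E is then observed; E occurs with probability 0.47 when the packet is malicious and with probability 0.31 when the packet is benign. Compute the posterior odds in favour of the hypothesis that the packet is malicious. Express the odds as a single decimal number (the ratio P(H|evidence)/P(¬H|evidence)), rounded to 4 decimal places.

Posterior odds ≈ 0.2530

Prior odds = 0.143/(1−0.143) = 0.16686. In log-odds, ln(0.16686) = -1.7906.
Add log likelihood ratio: ln(1.5161) = 0.41616.
Posterior log-odds = -1.3744, so posterior odds = exp(-1.3744) = 0.25298.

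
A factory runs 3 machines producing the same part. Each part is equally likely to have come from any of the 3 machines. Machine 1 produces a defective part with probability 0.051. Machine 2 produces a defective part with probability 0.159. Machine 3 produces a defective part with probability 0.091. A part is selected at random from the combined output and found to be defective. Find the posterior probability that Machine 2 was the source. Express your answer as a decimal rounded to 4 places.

Posterior probability ≈ 0.5282

P(defective|M1) = 0.051; P(defective|M2) = 0.159; P(defective|M3) = 0.091.
Prior × likelihood for each source: 0.333333·0.051=0.01700, 0.333333·0.159=0.05300, 0.333333·0.091=0.03033. Summing gives P(defective) = 0.10033.
P(Machine 2 | defective) = 0.05300 / 0.10033 = 0.5282.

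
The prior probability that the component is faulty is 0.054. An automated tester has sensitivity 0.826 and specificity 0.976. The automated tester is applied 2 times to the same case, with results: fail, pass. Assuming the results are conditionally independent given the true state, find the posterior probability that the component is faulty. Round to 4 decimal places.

With H the event that the component is faulty, the joint likelihood of the observed sequence is P(data|H) = 0.826·0.174 = 0.14372 and P(data|¬H) = 0.024·0.976 = 0.023424.
Bayes: P(H|data) = 0.054·0.14372 / (0.054·0.14372 + 0.946·0.023424) = 0.0077611/0.029920 = 0.2594.

Posterior P(H) ≈ 0.2594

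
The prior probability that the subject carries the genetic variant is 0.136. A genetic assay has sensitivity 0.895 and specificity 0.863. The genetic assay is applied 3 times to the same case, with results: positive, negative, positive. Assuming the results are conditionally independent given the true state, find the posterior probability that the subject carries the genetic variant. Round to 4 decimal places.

Posterior P(H) ≈ 0.4497

Let H be the event that the subject carries the genetic variant; start with P(H) = 0.136. P('positive'|H) = 0.895, P('positive'|¬H) = 0.137.
Update on result 1 ('positive'): P(H) ← 0.895·0.1360 / (0.895·0.1360 + 0.137·0.8640) = 0.12172/0.24009 = 0.5070.
Update on result 2 ('negative'): P(H) ← 0.105·0.5070 / (0.105·0.5070 + 0.863·0.4930) = 0.053233/0.47871 = 0.1112.
Update on result 3 ('positive'): P(H) ← 0.895·0.1112 / (0.895·0.1112 + 0.137·0.8888) = 0.099525/0.22129 = 0.4497.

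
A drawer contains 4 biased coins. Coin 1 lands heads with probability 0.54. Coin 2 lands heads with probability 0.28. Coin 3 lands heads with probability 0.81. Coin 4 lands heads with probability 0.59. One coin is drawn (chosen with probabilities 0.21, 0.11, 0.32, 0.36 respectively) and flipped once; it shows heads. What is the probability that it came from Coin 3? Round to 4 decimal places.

Tabulate prior·likelihood by source: [1] prior 0.21, lik 0.54, product 0.1134; [2] prior 0.11, lik 0.28, product 0.03080; [3] prior 0.32, lik 0.81, product 0.2592; [4] prior 0.36, lik 0.59, product 0.2124.
Normalizing constant = 0.61580; the posterior for Coin 3 is its product over the sum, 0.2592/0.61580 = 0.4209.

Posterior probability ≈ 0.4209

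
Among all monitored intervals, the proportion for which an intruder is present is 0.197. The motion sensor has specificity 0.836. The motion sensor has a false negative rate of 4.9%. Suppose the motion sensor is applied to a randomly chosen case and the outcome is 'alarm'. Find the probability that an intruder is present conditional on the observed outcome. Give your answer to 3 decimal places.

Write H for 'an intruder is present'. Prior odds H:¬H = 0.197/0.803 = 0.24533. For the 'alarm' outcome, the likelihood ratio is 0.951/0.164 = 5.7988.
Posterior odds = 0.24533 × 5.7988 = 1.4226, so P(H|E) = 1.4226/(1+1.4226) = 0.587.

P(H | E) ≈ 0.587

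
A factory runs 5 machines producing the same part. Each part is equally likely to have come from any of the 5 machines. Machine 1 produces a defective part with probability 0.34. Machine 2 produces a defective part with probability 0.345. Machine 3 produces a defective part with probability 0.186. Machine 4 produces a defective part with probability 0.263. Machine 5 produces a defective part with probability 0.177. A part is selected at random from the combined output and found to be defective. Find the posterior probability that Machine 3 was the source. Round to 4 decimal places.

P(defective|M1) = 0.34; P(defective|M2) = 0.345; P(defective|M3) = 0.186; P(defective|M4) = 0.263; P(defective|M5) = 0.177.
Prior × likelihood for each source: 0.2·0.34=0.06800, 0.2·0.345=0.06900, 0.2·0.186=0.03720, 0.2·0.263=0.05260, 0.2·0.177=0.03540. Summing gives P(defective) = 0.26220.
P(Machine 3 | defective) = 0.03720 / 0.26220 = 0.1419.

Posterior probability ≈ 0.1419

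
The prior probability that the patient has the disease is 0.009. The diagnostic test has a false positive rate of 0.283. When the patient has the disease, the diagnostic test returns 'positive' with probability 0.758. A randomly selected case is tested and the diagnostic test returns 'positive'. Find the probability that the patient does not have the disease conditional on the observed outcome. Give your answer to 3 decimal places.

Let H be the event that the patient has the disease. P(H) = 0.009, so P(¬H) = 0.991. With E the 'positive' result, P(E|H) = 0.758 and P(E|¬H) = 0.283.
P(E) = 0.758·0.009 + 0.283·0.991 = 0.0068220 + 0.28045 = 0.28727.
By Bayes' theorem, P(H|E) = 0.0068220 / 0.28727 = 0.024. Hence P(¬H|E) = 1 − 0.024 = 0.976.

P(¬H | E) ≈ 0.976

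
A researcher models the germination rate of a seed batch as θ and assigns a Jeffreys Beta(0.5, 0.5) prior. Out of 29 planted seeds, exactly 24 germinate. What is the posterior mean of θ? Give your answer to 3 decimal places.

Posterior mean ≈ 0.817

The binomial likelihood is conjugate to the Beta prior: with 24 successes and 5 failures, the posterior is Beta(0.5+24, 0.5+5) = Beta(24.5, 5.5).
E[θ | data] = 24.5/(24.5+5.5) = 0.817.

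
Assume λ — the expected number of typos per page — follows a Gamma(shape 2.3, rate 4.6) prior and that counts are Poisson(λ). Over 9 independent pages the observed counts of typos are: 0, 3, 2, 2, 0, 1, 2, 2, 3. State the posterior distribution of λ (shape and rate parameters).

The Poisson likelihood adds the total count to the shape and the number of exposure periods to the rate. Here ∑xᵢ = 15 and n = 9, so shape 2.3→17.3 and rate 4.6→13.6.

Posterior: Gamma(shape=17.3, rate=13.6)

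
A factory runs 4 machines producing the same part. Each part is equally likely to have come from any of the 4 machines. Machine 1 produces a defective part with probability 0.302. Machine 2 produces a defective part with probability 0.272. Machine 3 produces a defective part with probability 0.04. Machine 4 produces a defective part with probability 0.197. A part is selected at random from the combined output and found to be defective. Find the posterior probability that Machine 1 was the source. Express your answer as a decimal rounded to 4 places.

Tabulate prior·likelihood by source: [1] prior 0.25, lik 0.302, product 0.07550; [2] prior 0.25, lik 0.272, product 0.06800; [3] prior 0.25, lik 0.04, product 0.01000; [4] prior 0.25, lik 0.197, product 0.04925.
Normalizing constant = 0.20275; the posterior for Machine 1 is its product over the sum, 0.07550/0.20275 = 0.3724.

Posterior probability ≈ 0.3724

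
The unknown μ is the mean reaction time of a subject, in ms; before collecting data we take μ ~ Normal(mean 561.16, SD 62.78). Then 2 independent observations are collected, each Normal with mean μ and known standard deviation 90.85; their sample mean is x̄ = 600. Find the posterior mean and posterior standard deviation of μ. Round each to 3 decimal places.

Posterior mean ≈ 580.133; posterior SD ≈ 44.900

Prior precision 1/τ₀² = 1/62.78² = 0.00025372; data precision n/σ² = 2/90.85² = 0.00024231.
Posterior precision = 0.00025372 + 0.00024231 = 0.00049604, giving posterior SD = 1/√0.00049604 = 44.900.
Posterior mean = (0.00025372·561.16 + 0.00024231·600) / 0.00049604 = 580.133.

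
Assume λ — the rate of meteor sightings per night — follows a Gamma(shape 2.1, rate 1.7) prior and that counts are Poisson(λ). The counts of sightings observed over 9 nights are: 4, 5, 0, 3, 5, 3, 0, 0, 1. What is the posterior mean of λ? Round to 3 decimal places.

Total count ∑xᵢ = 21 over n = 9 nights.
Gamma is conjugate to the Poisson likelihood: posterior is Gamma(shape = 2.1+21 = 23.1, rate = 1.7+9 = 10.7).
E[λ | data] = 23.1/10.7 = 2.159.

Posterior mean ≈ 2.159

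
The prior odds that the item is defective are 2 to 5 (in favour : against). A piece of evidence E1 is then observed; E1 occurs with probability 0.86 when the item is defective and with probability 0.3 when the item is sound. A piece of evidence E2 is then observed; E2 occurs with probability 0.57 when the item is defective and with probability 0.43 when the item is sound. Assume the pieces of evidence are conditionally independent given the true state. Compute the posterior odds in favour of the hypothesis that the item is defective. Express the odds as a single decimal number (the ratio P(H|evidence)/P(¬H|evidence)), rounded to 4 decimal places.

Prior odds = 2/5 = 0.40000. In log-odds, ln(0.40000) = -0.91629.
Add log likelihood ratios: ln(2.8667) + ln(1.3256) = 1.3350.
Posterior log-odds = 0.41871, so posterior odds = exp(0.41871) = 1.5200.

Posterior odds ≈ 1.5200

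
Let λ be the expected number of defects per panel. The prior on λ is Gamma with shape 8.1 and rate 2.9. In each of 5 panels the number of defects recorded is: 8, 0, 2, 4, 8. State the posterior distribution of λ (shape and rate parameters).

Posterior: Gamma(shape=30.1, rate=7.9)

The Poisson likelihood adds the total count to the shape and the number of exposure periods to the rate. Here ∑xᵢ = 22 and n = 5, so shape 8.1→30.1 and rate 2.9→7.9.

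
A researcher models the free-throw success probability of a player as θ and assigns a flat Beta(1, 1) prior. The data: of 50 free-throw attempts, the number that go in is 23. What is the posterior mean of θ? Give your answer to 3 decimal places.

Observing 23 successes and 27 failures updates Beta(1, 1) by adding the success and failure counts to the two shape parameters: α = 1+23 = 24, β = 1+27 = 28.
E[θ | data] = 24/(24+28) = 0.462.

Posterior mean ≈ 0.462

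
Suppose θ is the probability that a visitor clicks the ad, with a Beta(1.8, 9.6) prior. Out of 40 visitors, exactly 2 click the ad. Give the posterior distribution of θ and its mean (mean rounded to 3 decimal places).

The binomial likelihood is conjugate to the Beta prior: with 2 successes and 38 failures, the posterior is Beta(1.8+2, 9.6+38) = Beta(3.8, 47.6).
E[θ | data] = 3.8/(3.8+47.6) = 0.074.

Posterior: Beta(3.8, 47.6); mean ≈ 0.074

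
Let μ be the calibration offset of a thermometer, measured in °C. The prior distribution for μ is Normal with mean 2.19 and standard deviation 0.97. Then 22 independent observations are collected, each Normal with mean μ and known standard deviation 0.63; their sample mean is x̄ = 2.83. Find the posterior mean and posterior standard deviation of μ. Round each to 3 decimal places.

With known σ, the Normal prior is conjugate. Weight on the data is w = (n/σ²)/(n/σ² + 1/τ₀²) = 55.4296/(55.4296+1.06281) = 0.98119.
Posterior mean = w·x̄ + (1−w)·μ₀ = 0.98119·2.83 + 0.018813·2.19 = 2.818. Posterior variance = 1/(55.4296+1.06281) = 0.0177015, so SD = 0.133.

Posterior mean ≈ 2.818; posterior SD ≈ 0.133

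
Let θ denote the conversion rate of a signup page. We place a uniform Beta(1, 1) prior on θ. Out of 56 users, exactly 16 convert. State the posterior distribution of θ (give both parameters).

Observing 16 successes and 40 failures updates Beta(1, 1) by adding the success and failure counts to the two shape parameters: α = 1+16 = 17, β = 1+40 = 41.

Posterior: Beta(17, 41)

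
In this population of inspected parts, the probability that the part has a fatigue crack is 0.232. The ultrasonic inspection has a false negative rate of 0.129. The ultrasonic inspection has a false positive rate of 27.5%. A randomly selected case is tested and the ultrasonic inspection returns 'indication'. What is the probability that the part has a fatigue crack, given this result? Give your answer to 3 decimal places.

Write H for 'the part has a fatigue crack'. Prior odds H:¬H = 0.232/0.768 = 0.30208. For the 'indication' outcome, the likelihood ratio is 0.871/0.275 = 3.1673.
Posterior odds = 0.30208 × 3.1673 = 0.95678, so P(H|E) = 0.95678/(1+0.95678) = 0.489.

P(H | E) ≈ 0.489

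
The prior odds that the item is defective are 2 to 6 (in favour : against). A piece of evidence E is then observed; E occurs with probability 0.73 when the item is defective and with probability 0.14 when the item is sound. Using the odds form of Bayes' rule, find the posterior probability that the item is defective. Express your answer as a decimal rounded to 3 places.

Prior odds = 2/6 = 0.33333. In log-odds, ln(0.33333) = -1.0986.
Add log likelihood ratio: ln(5.2143) = 1.6514.
Posterior log-odds = 0.55279, so posterior odds = exp(0.55279) = 1.7381. Converting, P(H|E) = 1.7381/2.7381 = 0.635.

Posterior probability ≈ 0.635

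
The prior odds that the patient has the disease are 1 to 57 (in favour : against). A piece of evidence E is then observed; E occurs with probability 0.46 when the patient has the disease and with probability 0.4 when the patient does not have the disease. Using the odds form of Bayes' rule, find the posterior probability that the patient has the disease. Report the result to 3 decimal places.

Prior odds = 1/57 = 0.017544. In log-odds, ln(0.017544) = -4.0431.
Add log likelihood ratio: ln(1.1500) = 0.13976.
Posterior log-odds = -3.9033, so posterior odds = exp(-3.9033) = 0.020175. Converting, P(H|E) = 0.020175/1.0202 = 0.020.

Posterior probability ≈ 0.020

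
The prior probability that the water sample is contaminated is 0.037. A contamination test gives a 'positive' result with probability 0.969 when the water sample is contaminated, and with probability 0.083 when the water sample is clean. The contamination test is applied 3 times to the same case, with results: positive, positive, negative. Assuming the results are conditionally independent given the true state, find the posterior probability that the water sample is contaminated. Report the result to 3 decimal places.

Posterior P(H) ≈ 0.150

With H the event that the water sample is contaminated, the joint likelihood of the observed sequence is P(data|H) = 0.969·0.969·0.031 = 0.029108 and P(data|¬H) = 0.083·0.083·0.917 = 0.0063172.
Bayes: P(H|data) = 0.037·0.029108 / (0.037·0.029108 + 0.963·0.0063172) = 0.0010770/0.0071605 = 0.1504.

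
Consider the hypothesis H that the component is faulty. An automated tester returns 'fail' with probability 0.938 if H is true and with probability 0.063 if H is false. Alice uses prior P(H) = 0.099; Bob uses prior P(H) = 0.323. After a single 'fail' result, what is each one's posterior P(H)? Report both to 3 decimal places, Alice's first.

Alice: 0.621; Bob: 0.877

The likelihood ratio for a 'fail' result is 0.938/0.063 = 14.889.
Alice: prior odds 0.099/0.901 = 0.10988; posterior odds 1.6360; posterior probability 0.621.
Bob: prior odds 0.323/0.677 = 0.47710; posterior odds 7.1036; posterior probability 0.877.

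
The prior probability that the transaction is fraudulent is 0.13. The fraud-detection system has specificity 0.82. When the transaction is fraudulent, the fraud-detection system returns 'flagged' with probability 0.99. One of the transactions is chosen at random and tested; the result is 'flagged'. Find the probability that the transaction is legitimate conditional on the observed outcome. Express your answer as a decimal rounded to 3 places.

P(¬H | E) ≈ 0.549

Let H be the event that the transaction is fraudulent. P(H) = 0.13, so P(¬H) = 0.87. With E the 'flagged' result, P(E|H) = 0.99 and P(E|¬H) = 0.18.
P(E) = 0.99·0.13 + 0.18·0.87 = 0.12870 + 0.15660 = 0.28530.
By Bayes' theorem, P(H|E) = 0.12870 / 0.28530 = 0.451. Hence P(¬H|E) = 1 − 0.451 = 0.549.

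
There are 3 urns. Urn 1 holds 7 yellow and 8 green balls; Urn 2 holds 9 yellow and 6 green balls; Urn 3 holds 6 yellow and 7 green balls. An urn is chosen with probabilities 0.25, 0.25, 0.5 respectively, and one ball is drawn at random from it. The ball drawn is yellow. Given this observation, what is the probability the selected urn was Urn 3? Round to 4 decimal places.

Posterior probability ≈ 0.4639

P(yellow|Urn 1) = 0.4667; P(yellow|Urn 2) = 0.6; P(yellow|Urn 3) = 0.4615.
Prior × likelihood for each source: 0.25·0.4667=0.1167, 0.25·0.6=0.1500, 0.5·0.4615=0.2308. Summing gives P(yellow) = 0.49744.
P(Urn 3 | yellow) = 0.2308 / 0.49744 = 0.4639.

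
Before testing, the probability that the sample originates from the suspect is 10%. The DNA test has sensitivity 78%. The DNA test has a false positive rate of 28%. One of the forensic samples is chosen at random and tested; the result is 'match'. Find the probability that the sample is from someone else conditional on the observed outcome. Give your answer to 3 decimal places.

Let H be the event that the sample originates from the suspect. P(H) = 0.1, so P(¬H) = 0.9. With E the 'match' result, P(E|H) = 0.78 and P(E|¬H) = 0.28.
P(E) = 0.78·0.1 + 0.28·0.9 = 0.078000 + 0.25200 = 0.33000.
By Bayes' theorem, P(H|E) = 0.078000 / 0.33000 = 0.236. Hence P(¬H|E) = 1 − 0.236 = 0.764.

P(¬H | E) ≈ 0.764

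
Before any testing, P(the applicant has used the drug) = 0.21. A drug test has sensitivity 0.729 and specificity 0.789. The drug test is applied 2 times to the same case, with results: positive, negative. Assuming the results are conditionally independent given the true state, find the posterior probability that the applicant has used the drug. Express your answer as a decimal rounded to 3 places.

Posterior P(H) ≈ 0.240

Let H be the event that the applicant has used the drug; start with P(H) = 0.21. P('positive'|H) = 0.729, P('positive'|¬H) = 0.211.
Update on result 1 ('positive'): P(H) ← 0.729·0.2100 / (0.729·0.2100 + 0.211·0.7900) = 0.15309/0.31978 = 0.4787.
Update on result 2 ('negative'): P(H) ← 0.271·0.4787 / (0.271·0.4787 + 0.789·0.5213) = 0.12974/0.54102 = 0.2398.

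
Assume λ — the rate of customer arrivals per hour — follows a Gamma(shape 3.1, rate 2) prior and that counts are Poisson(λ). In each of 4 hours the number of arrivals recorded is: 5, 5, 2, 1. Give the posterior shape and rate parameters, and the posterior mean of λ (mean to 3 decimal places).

Posterior: Gamma(shape=16.1, rate=6); mean ≈ 2.683

Total count ∑xᵢ = 13 over n = 4 hours.
Gamma is conjugate to the Poisson likelihood: posterior is Gamma(shape = 3.1+13 = 16.1, rate = 2+4 = 6).
E[λ | data] = 16.1/6 = 2.683.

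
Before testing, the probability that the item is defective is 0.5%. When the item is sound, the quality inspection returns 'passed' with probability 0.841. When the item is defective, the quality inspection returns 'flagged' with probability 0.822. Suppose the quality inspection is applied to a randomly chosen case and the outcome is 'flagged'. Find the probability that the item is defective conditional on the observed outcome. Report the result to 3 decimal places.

Write H for 'the item is defective'. Prior odds H:¬H = 0.005/0.995 = 0.0050251. For the 'flagged' outcome, the likelihood ratio is 0.822/0.159 = 5.1698.
Posterior odds = 0.0050251 × 5.1698 = 0.025979, so P(H|E) = 0.025979/(1+0.025979) = 0.025.

P(H | E) ≈ 0.025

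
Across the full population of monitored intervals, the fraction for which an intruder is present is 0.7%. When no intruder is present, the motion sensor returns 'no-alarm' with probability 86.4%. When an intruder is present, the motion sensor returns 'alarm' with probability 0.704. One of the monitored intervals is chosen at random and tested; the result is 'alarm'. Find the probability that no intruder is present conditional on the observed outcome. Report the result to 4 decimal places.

P(¬H | E) ≈ 0.9648

Let H be the event that an intruder is present. P(H) = 0.007, so P(¬H) = 0.993. With E the 'alarm' result, P(E|H) = 0.704 and P(E|¬H) = 0.136.
P(E) = 0.704·0.007 + 0.136·0.993 = 0.0049280 + 0.13505 = 0.13998.
By Bayes' theorem, P(H|E) = 0.0049280 / 0.13998 = 0.0352. Hence P(¬H|E) = 1 − 0.0352 = 0.9648.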